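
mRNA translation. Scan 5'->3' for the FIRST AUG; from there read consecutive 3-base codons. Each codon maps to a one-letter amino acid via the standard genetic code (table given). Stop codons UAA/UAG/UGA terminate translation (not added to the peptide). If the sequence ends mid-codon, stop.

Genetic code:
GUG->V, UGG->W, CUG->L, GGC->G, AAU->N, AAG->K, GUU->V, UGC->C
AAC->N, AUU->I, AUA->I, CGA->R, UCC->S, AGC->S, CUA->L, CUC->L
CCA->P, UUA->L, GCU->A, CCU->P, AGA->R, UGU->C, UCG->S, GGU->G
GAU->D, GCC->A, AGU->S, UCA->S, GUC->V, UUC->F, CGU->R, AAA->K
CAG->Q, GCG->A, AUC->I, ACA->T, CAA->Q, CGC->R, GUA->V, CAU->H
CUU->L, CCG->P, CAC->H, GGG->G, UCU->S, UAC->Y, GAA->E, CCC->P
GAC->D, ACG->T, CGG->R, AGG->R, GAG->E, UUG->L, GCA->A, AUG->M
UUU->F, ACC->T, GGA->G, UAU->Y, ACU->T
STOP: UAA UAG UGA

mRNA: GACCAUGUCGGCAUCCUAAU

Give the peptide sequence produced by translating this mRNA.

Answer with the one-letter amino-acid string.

Answer: MSAS

Derivation:
start AUG at pos 4
pos 4: AUG -> M; peptide=M
pos 7: UCG -> S; peptide=MS
pos 10: GCA -> A; peptide=MSA
pos 13: UCC -> S; peptide=MSAS
pos 16: UAA -> STOP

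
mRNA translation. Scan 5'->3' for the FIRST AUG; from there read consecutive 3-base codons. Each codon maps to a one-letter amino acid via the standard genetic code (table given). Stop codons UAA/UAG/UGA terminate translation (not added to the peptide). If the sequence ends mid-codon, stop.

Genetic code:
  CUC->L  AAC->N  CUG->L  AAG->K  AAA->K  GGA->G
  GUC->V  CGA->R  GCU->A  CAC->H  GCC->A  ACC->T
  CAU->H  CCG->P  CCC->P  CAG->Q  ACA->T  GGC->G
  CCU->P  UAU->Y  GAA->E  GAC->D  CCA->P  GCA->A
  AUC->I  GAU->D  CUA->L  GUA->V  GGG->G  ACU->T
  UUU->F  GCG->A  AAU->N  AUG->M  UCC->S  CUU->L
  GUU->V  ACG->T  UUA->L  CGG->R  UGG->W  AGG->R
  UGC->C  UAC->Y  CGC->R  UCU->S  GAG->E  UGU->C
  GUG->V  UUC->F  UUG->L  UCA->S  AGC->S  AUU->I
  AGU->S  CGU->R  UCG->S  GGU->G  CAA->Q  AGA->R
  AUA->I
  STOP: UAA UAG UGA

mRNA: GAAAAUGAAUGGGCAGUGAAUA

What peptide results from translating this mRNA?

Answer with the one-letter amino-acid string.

start AUG at pos 4
pos 4: AUG -> M; peptide=M
pos 7: AAU -> N; peptide=MN
pos 10: GGG -> G; peptide=MNG
pos 13: CAG -> Q; peptide=MNGQ
pos 16: UGA -> STOP

Answer: MNGQ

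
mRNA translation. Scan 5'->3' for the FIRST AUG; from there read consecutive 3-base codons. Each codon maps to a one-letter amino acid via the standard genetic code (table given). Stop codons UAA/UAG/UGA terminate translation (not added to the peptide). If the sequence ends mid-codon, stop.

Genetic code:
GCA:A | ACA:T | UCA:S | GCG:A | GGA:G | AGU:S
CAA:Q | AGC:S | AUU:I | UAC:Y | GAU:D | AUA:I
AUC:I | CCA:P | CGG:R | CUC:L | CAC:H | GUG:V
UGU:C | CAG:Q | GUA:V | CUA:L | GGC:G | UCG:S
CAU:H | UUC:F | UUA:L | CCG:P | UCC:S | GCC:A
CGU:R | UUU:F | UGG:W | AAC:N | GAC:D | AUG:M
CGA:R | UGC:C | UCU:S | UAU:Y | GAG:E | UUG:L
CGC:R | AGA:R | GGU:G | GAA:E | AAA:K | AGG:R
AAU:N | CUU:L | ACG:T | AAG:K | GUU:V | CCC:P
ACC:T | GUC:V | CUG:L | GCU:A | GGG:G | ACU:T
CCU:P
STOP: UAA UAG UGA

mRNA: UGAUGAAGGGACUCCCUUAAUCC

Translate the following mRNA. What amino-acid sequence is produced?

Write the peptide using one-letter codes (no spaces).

Answer: MKGLP

Derivation:
start AUG at pos 2
pos 2: AUG -> M; peptide=M
pos 5: AAG -> K; peptide=MK
pos 8: GGA -> G; peptide=MKG
pos 11: CUC -> L; peptide=MKGL
pos 14: CCU -> P; peptide=MKGLP
pos 17: UAA -> STOP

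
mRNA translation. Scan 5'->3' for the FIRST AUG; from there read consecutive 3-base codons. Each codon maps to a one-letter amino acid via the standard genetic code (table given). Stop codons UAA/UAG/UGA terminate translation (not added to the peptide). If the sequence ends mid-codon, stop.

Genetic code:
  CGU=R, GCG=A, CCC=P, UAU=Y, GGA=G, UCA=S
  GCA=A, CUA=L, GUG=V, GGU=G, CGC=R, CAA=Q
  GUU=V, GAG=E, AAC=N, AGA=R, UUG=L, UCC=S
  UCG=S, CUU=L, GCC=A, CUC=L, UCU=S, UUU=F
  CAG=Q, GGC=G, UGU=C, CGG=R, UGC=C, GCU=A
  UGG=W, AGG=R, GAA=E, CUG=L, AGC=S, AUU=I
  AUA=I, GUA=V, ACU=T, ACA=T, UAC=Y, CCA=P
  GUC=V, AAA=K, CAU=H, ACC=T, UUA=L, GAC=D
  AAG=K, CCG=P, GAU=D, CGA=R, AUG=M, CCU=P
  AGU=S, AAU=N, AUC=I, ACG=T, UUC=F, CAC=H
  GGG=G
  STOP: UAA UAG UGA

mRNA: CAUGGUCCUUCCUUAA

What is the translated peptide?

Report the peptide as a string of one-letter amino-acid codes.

Answer: MVLP

Derivation:
start AUG at pos 1
pos 1: AUG -> M; peptide=M
pos 4: GUC -> V; peptide=MV
pos 7: CUU -> L; peptide=MVL
pos 10: CCU -> P; peptide=MVLP
pos 13: UAA -> STOP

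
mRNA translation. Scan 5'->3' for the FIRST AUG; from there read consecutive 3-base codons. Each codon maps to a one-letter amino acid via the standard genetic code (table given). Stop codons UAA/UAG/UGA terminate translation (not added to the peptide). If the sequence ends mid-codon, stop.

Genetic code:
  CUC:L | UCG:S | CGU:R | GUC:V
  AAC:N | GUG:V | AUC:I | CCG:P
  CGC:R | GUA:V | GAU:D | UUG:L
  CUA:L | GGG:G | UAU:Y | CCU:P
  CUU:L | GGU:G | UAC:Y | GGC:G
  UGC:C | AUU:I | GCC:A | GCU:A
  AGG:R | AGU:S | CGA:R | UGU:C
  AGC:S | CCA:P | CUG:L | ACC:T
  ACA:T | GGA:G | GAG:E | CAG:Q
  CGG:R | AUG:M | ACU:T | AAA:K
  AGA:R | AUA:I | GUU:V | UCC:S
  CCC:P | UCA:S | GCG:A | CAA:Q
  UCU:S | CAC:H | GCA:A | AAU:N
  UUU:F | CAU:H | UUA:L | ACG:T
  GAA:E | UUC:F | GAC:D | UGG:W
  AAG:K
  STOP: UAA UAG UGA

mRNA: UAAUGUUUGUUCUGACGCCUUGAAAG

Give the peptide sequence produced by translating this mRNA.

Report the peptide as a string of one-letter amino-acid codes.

Answer: MFVLTP

Derivation:
start AUG at pos 2
pos 2: AUG -> M; peptide=M
pos 5: UUU -> F; peptide=MF
pos 8: GUU -> V; peptide=MFV
pos 11: CUG -> L; peptide=MFVL
pos 14: ACG -> T; peptide=MFVLT
pos 17: CCU -> P; peptide=MFVLTP
pos 20: UGA -> STOP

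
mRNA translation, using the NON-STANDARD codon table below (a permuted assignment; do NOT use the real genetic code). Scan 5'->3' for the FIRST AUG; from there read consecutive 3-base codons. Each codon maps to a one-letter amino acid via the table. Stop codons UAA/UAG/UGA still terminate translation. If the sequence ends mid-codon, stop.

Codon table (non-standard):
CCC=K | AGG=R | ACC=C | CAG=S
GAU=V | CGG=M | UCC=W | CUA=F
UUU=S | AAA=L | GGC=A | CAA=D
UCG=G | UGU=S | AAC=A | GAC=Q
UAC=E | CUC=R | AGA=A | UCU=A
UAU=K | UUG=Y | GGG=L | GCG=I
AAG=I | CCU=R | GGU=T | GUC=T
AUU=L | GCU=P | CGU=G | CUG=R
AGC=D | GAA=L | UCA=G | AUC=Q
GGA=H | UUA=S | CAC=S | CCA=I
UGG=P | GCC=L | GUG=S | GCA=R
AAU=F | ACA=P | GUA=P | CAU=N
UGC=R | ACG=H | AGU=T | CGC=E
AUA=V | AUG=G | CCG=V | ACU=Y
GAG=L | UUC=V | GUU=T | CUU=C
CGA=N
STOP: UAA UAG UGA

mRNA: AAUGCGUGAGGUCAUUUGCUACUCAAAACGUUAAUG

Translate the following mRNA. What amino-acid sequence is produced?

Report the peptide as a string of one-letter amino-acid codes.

start AUG at pos 1
pos 1: AUG -> G; peptide=G
pos 4: CGU -> G; peptide=GG
pos 7: GAG -> L; peptide=GGL
pos 10: GUC -> T; peptide=GGLT
pos 13: AUU -> L; peptide=GGLTL
pos 16: UGC -> R; peptide=GGLTLR
pos 19: UAC -> E; peptide=GGLTLRE
pos 22: UCA -> G; peptide=GGLTLREG
pos 25: AAA -> L; peptide=GGLTLREGL
pos 28: CGU -> G; peptide=GGLTLREGLG
pos 31: UAA -> STOP

Answer: GGLTLREGLG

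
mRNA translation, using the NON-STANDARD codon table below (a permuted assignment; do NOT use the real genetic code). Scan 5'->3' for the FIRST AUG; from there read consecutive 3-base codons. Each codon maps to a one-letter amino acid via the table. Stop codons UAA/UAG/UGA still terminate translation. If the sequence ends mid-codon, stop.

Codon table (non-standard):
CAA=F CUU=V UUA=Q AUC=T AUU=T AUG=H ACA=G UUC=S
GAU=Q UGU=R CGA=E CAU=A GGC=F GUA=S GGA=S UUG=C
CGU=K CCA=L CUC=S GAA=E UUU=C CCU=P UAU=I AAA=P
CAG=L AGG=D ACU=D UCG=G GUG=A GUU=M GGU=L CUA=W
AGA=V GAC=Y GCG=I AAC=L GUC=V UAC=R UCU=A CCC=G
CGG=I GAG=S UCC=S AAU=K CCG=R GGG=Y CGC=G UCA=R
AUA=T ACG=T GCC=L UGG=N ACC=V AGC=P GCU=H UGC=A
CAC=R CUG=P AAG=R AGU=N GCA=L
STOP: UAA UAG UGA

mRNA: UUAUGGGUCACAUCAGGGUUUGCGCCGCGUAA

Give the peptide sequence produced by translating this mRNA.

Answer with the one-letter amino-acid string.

start AUG at pos 2
pos 2: AUG -> H; peptide=H
pos 5: GGU -> L; peptide=HL
pos 8: CAC -> R; peptide=HLR
pos 11: AUC -> T; peptide=HLRT
pos 14: AGG -> D; peptide=HLRTD
pos 17: GUU -> M; peptide=HLRTDM
pos 20: UGC -> A; peptide=HLRTDMA
pos 23: GCC -> L; peptide=HLRTDMAL
pos 26: GCG -> I; peptide=HLRTDMALI
pos 29: UAA -> STOP

Answer: HLRTDMALI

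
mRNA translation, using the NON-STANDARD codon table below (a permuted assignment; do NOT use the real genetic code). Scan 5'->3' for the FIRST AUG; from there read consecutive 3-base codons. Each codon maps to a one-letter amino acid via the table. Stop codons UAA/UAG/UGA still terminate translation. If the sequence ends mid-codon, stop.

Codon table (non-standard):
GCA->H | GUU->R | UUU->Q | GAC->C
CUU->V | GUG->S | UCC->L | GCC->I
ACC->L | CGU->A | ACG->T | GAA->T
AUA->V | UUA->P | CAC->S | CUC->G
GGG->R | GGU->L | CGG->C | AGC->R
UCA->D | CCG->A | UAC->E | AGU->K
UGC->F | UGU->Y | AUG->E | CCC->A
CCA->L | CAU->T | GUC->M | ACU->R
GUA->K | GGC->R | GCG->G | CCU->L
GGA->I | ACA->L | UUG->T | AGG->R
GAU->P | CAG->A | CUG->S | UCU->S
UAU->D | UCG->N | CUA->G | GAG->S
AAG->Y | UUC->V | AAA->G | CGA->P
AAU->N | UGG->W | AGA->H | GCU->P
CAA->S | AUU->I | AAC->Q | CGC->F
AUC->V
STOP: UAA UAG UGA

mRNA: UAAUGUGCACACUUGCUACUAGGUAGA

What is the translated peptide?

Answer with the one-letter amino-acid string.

Answer: EFLVPRR

Derivation:
start AUG at pos 2
pos 2: AUG -> E; peptide=E
pos 5: UGC -> F; peptide=EF
pos 8: ACA -> L; peptide=EFL
pos 11: CUU -> V; peptide=EFLV
pos 14: GCU -> P; peptide=EFLVP
pos 17: ACU -> R; peptide=EFLVPR
pos 20: AGG -> R; peptide=EFLVPRR
pos 23: UAG -> STOP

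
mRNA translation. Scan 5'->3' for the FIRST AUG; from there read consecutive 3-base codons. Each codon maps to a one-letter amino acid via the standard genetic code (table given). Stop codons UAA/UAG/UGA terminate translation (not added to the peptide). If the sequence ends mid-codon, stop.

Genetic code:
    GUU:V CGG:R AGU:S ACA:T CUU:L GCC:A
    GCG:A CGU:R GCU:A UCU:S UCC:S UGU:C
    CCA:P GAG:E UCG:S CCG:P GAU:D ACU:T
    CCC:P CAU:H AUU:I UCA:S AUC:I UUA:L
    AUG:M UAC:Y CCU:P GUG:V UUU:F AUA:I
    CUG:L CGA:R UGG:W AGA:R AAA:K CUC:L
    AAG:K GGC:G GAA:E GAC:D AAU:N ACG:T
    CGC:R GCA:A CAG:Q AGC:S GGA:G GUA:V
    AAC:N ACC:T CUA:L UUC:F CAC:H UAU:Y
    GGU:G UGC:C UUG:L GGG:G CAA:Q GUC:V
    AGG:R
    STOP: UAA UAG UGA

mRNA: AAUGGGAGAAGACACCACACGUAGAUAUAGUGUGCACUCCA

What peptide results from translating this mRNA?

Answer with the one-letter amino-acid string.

start AUG at pos 1
pos 1: AUG -> M; peptide=M
pos 4: GGA -> G; peptide=MG
pos 7: GAA -> E; peptide=MGE
pos 10: GAC -> D; peptide=MGED
pos 13: ACC -> T; peptide=MGEDT
pos 16: ACA -> T; peptide=MGEDTT
pos 19: CGU -> R; peptide=MGEDTTR
pos 22: AGA -> R; peptide=MGEDTTRR
pos 25: UAU -> Y; peptide=MGEDTTRRY
pos 28: AGU -> S; peptide=MGEDTTRRYS
pos 31: GUG -> V; peptide=MGEDTTRRYSV
pos 34: CAC -> H; peptide=MGEDTTRRYSVH
pos 37: UCC -> S; peptide=MGEDTTRRYSVHS
pos 40: only 1 nt remain (<3), stop (end of mRNA)

Answer: MGEDTTRRYSVHS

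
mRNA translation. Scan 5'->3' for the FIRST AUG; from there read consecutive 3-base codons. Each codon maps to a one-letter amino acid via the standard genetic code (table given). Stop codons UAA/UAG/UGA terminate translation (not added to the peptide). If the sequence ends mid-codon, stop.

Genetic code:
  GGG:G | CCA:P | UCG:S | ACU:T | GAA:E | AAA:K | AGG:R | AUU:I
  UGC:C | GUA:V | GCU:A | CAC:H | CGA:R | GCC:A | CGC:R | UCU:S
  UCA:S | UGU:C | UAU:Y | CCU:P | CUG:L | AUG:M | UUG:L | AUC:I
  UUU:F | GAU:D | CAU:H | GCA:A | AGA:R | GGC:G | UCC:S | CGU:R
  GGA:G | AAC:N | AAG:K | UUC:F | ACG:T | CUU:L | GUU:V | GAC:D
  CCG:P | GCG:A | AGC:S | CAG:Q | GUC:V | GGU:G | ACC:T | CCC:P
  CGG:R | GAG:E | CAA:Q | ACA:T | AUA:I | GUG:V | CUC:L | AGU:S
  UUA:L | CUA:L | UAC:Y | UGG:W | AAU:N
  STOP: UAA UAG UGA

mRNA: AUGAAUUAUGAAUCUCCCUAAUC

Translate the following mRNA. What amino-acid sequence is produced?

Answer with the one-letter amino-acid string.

start AUG at pos 0
pos 0: AUG -> M; peptide=M
pos 3: AAU -> N; peptide=MN
pos 6: UAU -> Y; peptide=MNY
pos 9: GAA -> E; peptide=MNYE
pos 12: UCU -> S; peptide=MNYES
pos 15: CCC -> P; peptide=MNYESP
pos 18: UAA -> STOP

Answer: MNYESP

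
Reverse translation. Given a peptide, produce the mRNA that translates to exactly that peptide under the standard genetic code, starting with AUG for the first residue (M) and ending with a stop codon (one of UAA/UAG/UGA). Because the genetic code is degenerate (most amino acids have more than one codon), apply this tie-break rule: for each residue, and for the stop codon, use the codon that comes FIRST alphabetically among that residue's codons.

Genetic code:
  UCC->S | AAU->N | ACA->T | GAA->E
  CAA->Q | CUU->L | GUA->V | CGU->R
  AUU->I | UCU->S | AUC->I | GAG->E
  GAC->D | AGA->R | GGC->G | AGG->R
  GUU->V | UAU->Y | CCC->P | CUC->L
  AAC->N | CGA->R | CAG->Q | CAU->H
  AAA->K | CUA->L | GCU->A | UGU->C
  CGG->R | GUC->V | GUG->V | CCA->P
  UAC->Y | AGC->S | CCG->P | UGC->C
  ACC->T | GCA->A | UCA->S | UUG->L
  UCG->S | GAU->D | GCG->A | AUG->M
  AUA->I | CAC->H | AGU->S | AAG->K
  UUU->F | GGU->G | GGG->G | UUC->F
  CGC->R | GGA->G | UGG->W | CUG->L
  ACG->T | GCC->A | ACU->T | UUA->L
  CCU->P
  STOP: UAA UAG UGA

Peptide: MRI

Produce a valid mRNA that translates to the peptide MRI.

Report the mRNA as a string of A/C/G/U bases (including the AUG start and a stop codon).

residue 1: M -> AUG (start codon)
residue 2: R codons sorted = AGA,AGG,CGA,CGC,CGG,CGU -> pick first = AGA
residue 3: I codons sorted = AUA,AUC,AUU -> pick first = AUA
terminator: stop codons sorted = UAA,UAG,UGA -> pick first = UAA

Answer: mRNA: AUGAGAAUAUAA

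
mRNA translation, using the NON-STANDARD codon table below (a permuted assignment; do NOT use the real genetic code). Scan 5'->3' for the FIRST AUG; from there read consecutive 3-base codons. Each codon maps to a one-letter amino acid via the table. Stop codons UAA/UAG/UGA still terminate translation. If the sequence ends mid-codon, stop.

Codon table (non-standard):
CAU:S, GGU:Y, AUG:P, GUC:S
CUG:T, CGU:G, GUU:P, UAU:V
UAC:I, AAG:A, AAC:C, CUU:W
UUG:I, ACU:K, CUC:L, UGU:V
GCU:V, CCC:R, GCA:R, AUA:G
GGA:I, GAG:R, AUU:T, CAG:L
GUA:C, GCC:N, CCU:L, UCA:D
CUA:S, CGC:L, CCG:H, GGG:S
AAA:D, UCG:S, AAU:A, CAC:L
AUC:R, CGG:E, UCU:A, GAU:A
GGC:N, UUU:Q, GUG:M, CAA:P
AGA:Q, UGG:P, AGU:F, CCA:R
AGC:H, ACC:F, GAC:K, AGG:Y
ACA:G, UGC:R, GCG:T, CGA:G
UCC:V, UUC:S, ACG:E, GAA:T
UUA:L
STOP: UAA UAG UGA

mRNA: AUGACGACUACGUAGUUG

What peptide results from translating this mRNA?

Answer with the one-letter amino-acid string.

start AUG at pos 0
pos 0: AUG -> P; peptide=P
pos 3: ACG -> E; peptide=PE
pos 6: ACU -> K; peptide=PEK
pos 9: ACG -> E; peptide=PEKE
pos 12: UAG -> STOP

Answer: PEKE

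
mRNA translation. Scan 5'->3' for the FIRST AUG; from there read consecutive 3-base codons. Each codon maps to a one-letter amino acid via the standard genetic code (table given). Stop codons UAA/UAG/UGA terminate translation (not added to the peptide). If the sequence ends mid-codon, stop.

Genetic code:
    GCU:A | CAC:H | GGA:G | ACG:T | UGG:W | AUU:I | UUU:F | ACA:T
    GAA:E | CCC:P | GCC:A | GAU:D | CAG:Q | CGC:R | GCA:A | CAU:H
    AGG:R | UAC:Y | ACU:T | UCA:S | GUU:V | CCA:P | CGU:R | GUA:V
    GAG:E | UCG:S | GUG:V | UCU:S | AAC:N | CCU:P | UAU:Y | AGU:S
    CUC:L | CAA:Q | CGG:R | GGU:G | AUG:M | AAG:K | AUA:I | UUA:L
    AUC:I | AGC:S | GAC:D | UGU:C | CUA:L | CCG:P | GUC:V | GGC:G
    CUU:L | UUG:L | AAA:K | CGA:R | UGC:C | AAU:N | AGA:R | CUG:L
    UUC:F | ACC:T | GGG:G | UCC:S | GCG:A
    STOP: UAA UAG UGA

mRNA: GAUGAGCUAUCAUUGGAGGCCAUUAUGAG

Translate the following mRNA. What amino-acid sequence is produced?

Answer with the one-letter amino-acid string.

start AUG at pos 1
pos 1: AUG -> M; peptide=M
pos 4: AGC -> S; peptide=MS
pos 7: UAU -> Y; peptide=MSY
pos 10: CAU -> H; peptide=MSYH
pos 13: UGG -> W; peptide=MSYHW
pos 16: AGG -> R; peptide=MSYHWR
pos 19: CCA -> P; peptide=MSYHWRP
pos 22: UUA -> L; peptide=MSYHWRPL
pos 25: UGA -> STOP

Answer: MSYHWRPL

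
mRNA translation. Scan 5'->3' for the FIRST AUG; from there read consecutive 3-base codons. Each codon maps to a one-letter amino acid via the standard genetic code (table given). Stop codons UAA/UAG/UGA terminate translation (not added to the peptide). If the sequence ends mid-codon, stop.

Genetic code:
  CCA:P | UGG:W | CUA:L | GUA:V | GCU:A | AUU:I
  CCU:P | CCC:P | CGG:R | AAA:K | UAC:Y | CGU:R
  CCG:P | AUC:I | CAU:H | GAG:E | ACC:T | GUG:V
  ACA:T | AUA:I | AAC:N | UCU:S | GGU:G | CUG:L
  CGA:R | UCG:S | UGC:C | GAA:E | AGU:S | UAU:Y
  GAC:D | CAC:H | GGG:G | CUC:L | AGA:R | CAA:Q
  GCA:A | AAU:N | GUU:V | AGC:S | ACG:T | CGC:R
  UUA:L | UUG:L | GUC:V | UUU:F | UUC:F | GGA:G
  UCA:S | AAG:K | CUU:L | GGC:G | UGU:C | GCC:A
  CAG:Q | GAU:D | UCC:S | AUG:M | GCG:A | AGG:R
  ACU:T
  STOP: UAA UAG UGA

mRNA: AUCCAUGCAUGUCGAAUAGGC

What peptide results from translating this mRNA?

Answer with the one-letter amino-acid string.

start AUG at pos 4
pos 4: AUG -> M; peptide=M
pos 7: CAU -> H; peptide=MH
pos 10: GUC -> V; peptide=MHV
pos 13: GAA -> E; peptide=MHVE
pos 16: UAG -> STOP

Answer: MHVE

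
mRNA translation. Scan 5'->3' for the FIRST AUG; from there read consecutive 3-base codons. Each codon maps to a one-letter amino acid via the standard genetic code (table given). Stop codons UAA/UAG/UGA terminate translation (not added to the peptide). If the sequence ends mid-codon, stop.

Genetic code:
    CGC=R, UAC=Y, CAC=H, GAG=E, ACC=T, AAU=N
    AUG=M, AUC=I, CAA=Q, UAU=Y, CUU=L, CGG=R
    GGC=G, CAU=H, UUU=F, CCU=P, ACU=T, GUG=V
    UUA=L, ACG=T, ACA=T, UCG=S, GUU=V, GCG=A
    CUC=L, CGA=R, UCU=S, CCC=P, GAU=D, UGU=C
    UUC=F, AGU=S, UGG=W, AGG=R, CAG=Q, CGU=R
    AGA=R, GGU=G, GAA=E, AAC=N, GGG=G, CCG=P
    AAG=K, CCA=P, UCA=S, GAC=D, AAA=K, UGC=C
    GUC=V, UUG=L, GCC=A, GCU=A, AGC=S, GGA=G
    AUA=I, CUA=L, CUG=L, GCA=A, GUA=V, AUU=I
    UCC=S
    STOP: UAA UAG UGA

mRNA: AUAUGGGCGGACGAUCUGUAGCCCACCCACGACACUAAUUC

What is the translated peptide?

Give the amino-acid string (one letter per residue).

Answer: MGGRSVAHPRH

Derivation:
start AUG at pos 2
pos 2: AUG -> M; peptide=M
pos 5: GGC -> G; peptide=MG
pos 8: GGA -> G; peptide=MGG
pos 11: CGA -> R; peptide=MGGR
pos 14: UCU -> S; peptide=MGGRS
pos 17: GUA -> V; peptide=MGGRSV
pos 20: GCC -> A; peptide=MGGRSVA
pos 23: CAC -> H; peptide=MGGRSVAH
pos 26: CCA -> P; peptide=MGGRSVAHP
pos 29: CGA -> R; peptide=MGGRSVAHPR
pos 32: CAC -> H; peptide=MGGRSVAHPRH
pos 35: UAA -> STOP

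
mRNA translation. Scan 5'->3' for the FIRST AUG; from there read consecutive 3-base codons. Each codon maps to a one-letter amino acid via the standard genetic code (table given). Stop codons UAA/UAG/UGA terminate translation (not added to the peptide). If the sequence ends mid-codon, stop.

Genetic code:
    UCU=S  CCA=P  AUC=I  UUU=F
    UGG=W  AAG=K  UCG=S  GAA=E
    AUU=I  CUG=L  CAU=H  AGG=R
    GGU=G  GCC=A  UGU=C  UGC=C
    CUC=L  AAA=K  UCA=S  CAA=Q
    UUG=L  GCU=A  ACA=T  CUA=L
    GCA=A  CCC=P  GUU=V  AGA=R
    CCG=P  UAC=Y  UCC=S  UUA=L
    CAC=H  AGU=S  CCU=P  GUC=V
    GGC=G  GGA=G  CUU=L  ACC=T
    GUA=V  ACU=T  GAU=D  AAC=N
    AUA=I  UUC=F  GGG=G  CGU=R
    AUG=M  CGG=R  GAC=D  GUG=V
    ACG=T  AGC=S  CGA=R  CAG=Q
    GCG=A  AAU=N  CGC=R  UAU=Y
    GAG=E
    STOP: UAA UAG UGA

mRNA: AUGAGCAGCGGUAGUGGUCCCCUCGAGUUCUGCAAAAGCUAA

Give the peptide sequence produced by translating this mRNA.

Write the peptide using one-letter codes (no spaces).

start AUG at pos 0
pos 0: AUG -> M; peptide=M
pos 3: AGC -> S; peptide=MS
pos 6: AGC -> S; peptide=MSS
pos 9: GGU -> G; peptide=MSSG
pos 12: AGU -> S; peptide=MSSGS
pos 15: GGU -> G; peptide=MSSGSG
pos 18: CCC -> P; peptide=MSSGSGP
pos 21: CUC -> L; peptide=MSSGSGPL
pos 24: GAG -> E; peptide=MSSGSGPLE
pos 27: UUC -> F; peptide=MSSGSGPLEF
pos 30: UGC -> C; peptide=MSSGSGPLEFC
pos 33: AAA -> K; peptide=MSSGSGPLEFCK
pos 36: AGC -> S; peptide=MSSGSGPLEFCKS
pos 39: UAA -> STOP

Answer: MSSGSGPLEFCKS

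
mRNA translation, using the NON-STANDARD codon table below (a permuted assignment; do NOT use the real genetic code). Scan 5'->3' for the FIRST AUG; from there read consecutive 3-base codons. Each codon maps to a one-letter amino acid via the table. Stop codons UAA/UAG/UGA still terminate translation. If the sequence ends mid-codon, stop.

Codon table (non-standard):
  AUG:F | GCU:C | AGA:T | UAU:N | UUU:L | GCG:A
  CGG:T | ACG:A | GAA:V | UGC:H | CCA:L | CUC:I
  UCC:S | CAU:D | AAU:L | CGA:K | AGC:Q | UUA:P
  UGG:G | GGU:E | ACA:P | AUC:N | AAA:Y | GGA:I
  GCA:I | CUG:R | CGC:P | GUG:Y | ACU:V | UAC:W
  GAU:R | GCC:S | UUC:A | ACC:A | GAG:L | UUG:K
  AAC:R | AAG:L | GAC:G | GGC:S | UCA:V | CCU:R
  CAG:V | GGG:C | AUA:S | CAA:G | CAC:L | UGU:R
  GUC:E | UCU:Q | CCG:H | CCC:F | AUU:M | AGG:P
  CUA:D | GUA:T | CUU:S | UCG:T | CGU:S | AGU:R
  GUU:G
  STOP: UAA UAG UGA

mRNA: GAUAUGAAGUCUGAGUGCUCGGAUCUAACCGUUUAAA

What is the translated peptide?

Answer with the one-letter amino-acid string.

Answer: FLQLHTRDAG

Derivation:
start AUG at pos 3
pos 3: AUG -> F; peptide=F
pos 6: AAG -> L; peptide=FL
pos 9: UCU -> Q; peptide=FLQ
pos 12: GAG -> L; peptide=FLQL
pos 15: UGC -> H; peptide=FLQLH
pos 18: UCG -> T; peptide=FLQLHT
pos 21: GAU -> R; peptide=FLQLHTR
pos 24: CUA -> D; peptide=FLQLHTRD
pos 27: ACC -> A; peptide=FLQLHTRDA
pos 30: GUU -> G; peptide=FLQLHTRDAG
pos 33: UAA -> STOP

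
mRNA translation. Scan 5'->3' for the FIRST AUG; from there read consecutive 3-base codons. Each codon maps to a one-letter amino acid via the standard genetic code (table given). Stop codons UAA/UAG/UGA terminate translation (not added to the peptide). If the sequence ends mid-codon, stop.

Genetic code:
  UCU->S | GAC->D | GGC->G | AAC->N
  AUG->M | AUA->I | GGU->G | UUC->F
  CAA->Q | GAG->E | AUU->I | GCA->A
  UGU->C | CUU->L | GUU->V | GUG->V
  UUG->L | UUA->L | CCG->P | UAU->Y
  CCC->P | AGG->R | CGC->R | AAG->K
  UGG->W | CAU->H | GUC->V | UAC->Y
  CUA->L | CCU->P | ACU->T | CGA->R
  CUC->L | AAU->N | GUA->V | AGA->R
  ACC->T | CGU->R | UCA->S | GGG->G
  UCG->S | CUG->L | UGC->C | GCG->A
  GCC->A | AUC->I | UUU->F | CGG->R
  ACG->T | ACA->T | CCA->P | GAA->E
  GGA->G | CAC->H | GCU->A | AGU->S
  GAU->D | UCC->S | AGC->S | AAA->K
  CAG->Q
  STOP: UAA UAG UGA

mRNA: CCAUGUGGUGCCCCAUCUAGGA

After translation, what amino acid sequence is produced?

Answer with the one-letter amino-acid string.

start AUG at pos 2
pos 2: AUG -> M; peptide=M
pos 5: UGG -> W; peptide=MW
pos 8: UGC -> C; peptide=MWC
pos 11: CCC -> P; peptide=MWCP
pos 14: AUC -> I; peptide=MWCPI
pos 17: UAG -> STOP

Answer: MWCPI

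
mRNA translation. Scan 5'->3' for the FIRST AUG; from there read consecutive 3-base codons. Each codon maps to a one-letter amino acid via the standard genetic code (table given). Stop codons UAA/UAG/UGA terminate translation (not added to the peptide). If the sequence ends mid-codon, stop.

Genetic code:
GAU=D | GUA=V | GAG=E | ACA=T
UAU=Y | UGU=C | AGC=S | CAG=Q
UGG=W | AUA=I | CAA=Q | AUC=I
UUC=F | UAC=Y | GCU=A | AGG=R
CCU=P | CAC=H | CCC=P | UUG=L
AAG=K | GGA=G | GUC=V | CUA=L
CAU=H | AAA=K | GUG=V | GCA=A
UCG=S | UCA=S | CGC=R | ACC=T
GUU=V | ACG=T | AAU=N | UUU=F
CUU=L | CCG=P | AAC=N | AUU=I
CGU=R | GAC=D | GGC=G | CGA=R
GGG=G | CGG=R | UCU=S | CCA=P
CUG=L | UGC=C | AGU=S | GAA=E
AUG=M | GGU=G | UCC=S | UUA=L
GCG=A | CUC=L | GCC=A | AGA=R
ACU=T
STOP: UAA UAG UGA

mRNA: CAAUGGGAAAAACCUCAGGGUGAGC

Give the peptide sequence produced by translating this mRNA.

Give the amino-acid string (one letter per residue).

start AUG at pos 2
pos 2: AUG -> M; peptide=M
pos 5: GGA -> G; peptide=MG
pos 8: AAA -> K; peptide=MGK
pos 11: ACC -> T; peptide=MGKT
pos 14: UCA -> S; peptide=MGKTS
pos 17: GGG -> G; peptide=MGKTSG
pos 20: UGA -> STOP

Answer: MGKTSG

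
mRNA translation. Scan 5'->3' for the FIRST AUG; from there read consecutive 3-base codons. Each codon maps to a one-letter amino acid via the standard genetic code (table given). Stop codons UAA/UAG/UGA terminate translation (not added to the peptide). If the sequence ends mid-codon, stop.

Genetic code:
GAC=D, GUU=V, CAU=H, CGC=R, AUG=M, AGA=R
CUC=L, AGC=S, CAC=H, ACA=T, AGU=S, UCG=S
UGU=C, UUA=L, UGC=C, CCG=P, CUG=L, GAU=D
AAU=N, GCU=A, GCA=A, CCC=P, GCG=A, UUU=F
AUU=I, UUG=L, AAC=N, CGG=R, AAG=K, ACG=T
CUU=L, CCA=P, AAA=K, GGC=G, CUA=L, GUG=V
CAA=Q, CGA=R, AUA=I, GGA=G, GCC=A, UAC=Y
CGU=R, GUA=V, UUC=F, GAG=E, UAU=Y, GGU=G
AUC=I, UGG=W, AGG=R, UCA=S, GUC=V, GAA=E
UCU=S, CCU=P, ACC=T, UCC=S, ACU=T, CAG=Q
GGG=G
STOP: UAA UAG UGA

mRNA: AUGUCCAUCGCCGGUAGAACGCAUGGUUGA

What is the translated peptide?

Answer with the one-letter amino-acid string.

Answer: MSIAGRTHG

Derivation:
start AUG at pos 0
pos 0: AUG -> M; peptide=M
pos 3: UCC -> S; peptide=MS
pos 6: AUC -> I; peptide=MSI
pos 9: GCC -> A; peptide=MSIA
pos 12: GGU -> G; peptide=MSIAG
pos 15: AGA -> R; peptide=MSIAGR
pos 18: ACG -> T; peptide=MSIAGRT
pos 21: CAU -> H; peptide=MSIAGRTH
pos 24: GGU -> G; peptide=MSIAGRTHG
pos 27: UGA -> STOP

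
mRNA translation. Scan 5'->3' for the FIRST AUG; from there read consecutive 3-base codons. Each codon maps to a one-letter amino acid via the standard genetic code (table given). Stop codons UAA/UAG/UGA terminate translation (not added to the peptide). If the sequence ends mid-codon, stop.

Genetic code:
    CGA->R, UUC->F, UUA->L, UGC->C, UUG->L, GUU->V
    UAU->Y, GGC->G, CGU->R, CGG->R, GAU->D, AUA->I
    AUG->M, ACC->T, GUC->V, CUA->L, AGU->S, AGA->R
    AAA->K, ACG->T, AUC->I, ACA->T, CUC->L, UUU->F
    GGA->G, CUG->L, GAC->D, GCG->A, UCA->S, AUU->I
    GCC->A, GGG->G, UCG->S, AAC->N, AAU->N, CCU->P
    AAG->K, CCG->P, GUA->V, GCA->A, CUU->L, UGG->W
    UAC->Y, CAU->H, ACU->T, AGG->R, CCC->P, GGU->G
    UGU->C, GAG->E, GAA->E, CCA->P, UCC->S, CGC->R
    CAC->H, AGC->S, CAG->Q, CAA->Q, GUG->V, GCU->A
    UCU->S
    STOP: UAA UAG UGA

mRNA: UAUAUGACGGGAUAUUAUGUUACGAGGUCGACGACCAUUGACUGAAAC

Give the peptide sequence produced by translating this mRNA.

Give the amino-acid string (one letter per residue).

start AUG at pos 3
pos 3: AUG -> M; peptide=M
pos 6: ACG -> T; peptide=MT
pos 9: GGA -> G; peptide=MTG
pos 12: UAU -> Y; peptide=MTGY
pos 15: UAU -> Y; peptide=MTGYY
pos 18: GUU -> V; peptide=MTGYYV
pos 21: ACG -> T; peptide=MTGYYVT
pos 24: AGG -> R; peptide=MTGYYVTR
pos 27: UCG -> S; peptide=MTGYYVTRS
pos 30: ACG -> T; peptide=MTGYYVTRST
pos 33: ACC -> T; peptide=MTGYYVTRSTT
pos 36: AUU -> I; peptide=MTGYYVTRSTTI
pos 39: GAC -> D; peptide=MTGYYVTRSTTID
pos 42: UGA -> STOP

Answer: MTGYYVTRSTTID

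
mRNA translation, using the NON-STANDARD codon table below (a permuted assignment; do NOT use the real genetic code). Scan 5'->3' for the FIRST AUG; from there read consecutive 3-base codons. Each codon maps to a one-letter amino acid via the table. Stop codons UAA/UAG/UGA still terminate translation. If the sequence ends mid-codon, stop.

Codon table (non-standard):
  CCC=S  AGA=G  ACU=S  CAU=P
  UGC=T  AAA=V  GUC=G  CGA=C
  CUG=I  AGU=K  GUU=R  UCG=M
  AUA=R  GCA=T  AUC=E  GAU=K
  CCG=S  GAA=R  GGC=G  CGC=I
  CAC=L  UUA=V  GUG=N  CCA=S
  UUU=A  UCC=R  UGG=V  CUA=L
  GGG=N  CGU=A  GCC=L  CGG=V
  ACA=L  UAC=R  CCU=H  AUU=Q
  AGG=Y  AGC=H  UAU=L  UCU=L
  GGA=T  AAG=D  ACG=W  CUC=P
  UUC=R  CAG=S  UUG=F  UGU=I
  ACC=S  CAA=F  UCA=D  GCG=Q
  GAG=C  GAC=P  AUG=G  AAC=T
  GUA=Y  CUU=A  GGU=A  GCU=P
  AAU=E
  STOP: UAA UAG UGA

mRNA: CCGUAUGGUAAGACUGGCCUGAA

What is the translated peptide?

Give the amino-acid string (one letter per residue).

start AUG at pos 4
pos 4: AUG -> G; peptide=G
pos 7: GUA -> Y; peptide=GY
pos 10: AGA -> G; peptide=GYG
pos 13: CUG -> I; peptide=GYGI
pos 16: GCC -> L; peptide=GYGIL
pos 19: UGA -> STOP

Answer: GYGIL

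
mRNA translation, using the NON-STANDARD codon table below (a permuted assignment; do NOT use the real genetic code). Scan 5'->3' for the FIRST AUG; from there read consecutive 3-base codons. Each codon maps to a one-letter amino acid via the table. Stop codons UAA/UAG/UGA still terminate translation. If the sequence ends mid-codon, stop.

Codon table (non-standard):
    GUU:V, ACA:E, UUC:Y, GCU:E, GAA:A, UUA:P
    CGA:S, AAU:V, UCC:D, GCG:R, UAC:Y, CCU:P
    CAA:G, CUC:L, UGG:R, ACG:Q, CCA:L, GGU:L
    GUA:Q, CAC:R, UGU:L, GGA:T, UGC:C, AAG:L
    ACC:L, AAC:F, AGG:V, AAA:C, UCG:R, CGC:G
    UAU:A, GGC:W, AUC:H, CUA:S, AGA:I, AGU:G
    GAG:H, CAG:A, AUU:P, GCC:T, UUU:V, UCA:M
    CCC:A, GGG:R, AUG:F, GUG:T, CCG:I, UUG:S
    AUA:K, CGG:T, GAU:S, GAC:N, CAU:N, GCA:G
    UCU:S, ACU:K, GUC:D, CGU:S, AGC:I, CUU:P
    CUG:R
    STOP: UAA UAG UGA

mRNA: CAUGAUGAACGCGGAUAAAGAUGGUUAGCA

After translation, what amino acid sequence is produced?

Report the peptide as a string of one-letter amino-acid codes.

Answer: FFFRSCSL

Derivation:
start AUG at pos 1
pos 1: AUG -> F; peptide=F
pos 4: AUG -> F; peptide=FF
pos 7: AAC -> F; peptide=FFF
pos 10: GCG -> R; peptide=FFFR
pos 13: GAU -> S; peptide=FFFRS
pos 16: AAA -> C; peptide=FFFRSC
pos 19: GAU -> S; peptide=FFFRSCS
pos 22: GGU -> L; peptide=FFFRSCSL
pos 25: UAG -> STOP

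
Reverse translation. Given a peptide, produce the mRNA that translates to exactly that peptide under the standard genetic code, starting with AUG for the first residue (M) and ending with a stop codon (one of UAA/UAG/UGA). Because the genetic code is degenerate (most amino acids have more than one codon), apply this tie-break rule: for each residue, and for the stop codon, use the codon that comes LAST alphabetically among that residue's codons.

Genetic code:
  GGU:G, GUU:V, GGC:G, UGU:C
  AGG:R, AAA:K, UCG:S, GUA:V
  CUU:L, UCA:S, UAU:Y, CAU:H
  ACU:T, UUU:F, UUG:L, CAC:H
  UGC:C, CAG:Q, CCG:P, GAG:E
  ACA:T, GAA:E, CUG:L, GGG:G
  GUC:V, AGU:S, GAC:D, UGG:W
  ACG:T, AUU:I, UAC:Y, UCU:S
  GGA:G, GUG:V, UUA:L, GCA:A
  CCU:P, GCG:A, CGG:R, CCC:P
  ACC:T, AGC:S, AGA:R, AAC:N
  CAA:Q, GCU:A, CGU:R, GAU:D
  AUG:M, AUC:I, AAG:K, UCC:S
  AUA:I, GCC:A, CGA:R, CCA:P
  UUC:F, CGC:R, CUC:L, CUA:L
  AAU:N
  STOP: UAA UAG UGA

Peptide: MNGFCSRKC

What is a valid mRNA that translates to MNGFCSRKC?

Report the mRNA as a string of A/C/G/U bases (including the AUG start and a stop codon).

Answer: mRNA: AUGAAUGGUUUUUGUUCUCGUAAGUGUUGA

Derivation:
residue 1: M -> AUG (start codon)
residue 2: N codons sorted = AAC,AAU -> pick last = AAU
residue 3: G codons sorted = GGA,GGC,GGG,GGU -> pick last = GGU
residue 4: F codons sorted = UUC,UUU -> pick last = UUU
residue 5: C codons sorted = UGC,UGU -> pick last = UGU
residue 6: S codons sorted = AGC,AGU,UCA,UCC,UCG,UCU -> pick last = UCU
residue 7: R codons sorted = AGA,AGG,CGA,CGC,CGG,CGU -> pick last = CGU
residue 8: K codons sorted = AAA,AAG -> pick last = AAG
residue 9: C codons sorted = UGC,UGU -> pick last = UGU
terminator: stop codons sorted = UAA,UAG,UGA -> pick last = UGA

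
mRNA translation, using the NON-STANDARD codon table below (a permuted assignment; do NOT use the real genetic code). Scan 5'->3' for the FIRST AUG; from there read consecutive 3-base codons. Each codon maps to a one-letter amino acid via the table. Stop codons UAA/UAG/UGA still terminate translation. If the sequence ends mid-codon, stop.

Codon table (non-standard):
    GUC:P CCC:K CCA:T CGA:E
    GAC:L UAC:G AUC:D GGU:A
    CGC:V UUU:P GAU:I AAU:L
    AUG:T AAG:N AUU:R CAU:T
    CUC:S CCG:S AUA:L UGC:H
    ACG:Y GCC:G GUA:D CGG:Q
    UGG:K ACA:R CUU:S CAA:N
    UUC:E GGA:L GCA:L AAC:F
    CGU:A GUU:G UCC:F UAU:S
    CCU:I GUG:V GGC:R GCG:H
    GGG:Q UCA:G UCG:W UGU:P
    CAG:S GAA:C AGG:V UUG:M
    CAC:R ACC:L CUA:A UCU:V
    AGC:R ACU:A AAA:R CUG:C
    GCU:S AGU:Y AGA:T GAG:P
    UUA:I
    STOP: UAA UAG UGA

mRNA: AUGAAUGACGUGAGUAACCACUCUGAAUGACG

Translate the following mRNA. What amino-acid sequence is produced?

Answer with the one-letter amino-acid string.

Answer: TLLVYFRVC

Derivation:
start AUG at pos 0
pos 0: AUG -> T; peptide=T
pos 3: AAU -> L; peptide=TL
pos 6: GAC -> L; peptide=TLL
pos 9: GUG -> V; peptide=TLLV
pos 12: AGU -> Y; peptide=TLLVY
pos 15: AAC -> F; peptide=TLLVYF
pos 18: CAC -> R; peptide=TLLVYFR
pos 21: UCU -> V; peptide=TLLVYFRV
pos 24: GAA -> C; peptide=TLLVYFRVC
pos 27: UGA -> STOP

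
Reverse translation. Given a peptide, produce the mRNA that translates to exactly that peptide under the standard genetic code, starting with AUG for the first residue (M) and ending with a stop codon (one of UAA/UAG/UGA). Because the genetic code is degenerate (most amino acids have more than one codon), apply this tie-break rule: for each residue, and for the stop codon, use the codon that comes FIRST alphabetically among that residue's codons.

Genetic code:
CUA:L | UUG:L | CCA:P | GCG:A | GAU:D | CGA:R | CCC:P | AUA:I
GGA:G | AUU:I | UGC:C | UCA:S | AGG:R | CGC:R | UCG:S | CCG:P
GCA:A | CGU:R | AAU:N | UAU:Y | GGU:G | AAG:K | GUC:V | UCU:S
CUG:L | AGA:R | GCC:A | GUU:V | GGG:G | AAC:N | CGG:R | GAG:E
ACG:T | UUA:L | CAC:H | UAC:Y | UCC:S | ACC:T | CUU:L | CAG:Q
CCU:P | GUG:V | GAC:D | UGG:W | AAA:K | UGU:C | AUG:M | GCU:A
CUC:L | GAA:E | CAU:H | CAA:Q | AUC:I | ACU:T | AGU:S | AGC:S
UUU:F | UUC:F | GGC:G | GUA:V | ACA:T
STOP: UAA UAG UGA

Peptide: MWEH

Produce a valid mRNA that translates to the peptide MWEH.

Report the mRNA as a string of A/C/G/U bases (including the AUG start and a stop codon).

residue 1: M -> AUG (start codon)
residue 2: W -> UGG (only codon)
residue 3: E codons sorted = GAA,GAG -> pick first = GAA
residue 4: H codons sorted = CAC,CAU -> pick first = CAC
terminator: stop codons sorted = UAA,UAG,UGA -> pick first = UAA

Answer: mRNA: AUGUGGGAACACUAA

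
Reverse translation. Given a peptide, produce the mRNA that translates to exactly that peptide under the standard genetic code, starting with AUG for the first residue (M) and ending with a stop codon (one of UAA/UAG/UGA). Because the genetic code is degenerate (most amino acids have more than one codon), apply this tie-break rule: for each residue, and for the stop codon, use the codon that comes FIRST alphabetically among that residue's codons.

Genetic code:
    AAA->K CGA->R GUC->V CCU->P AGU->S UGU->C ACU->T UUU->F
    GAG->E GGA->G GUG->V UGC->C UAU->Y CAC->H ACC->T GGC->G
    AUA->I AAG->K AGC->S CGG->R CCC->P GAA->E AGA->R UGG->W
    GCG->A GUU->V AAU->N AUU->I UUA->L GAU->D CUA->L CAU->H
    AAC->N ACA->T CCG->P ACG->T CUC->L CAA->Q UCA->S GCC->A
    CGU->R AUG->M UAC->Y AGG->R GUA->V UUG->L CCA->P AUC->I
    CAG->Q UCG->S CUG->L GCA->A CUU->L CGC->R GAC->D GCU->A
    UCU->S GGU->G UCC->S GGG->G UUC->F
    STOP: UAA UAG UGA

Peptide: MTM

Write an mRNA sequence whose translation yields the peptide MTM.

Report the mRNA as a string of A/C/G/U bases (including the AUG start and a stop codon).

residue 1: M -> AUG (start codon)
residue 2: T codons sorted = ACA,ACC,ACG,ACU -> pick first = ACA
residue 3: M -> AUG (only codon)
terminator: stop codons sorted = UAA,UAG,UGA -> pick first = UAA

Answer: mRNA: AUGACAAUGUAA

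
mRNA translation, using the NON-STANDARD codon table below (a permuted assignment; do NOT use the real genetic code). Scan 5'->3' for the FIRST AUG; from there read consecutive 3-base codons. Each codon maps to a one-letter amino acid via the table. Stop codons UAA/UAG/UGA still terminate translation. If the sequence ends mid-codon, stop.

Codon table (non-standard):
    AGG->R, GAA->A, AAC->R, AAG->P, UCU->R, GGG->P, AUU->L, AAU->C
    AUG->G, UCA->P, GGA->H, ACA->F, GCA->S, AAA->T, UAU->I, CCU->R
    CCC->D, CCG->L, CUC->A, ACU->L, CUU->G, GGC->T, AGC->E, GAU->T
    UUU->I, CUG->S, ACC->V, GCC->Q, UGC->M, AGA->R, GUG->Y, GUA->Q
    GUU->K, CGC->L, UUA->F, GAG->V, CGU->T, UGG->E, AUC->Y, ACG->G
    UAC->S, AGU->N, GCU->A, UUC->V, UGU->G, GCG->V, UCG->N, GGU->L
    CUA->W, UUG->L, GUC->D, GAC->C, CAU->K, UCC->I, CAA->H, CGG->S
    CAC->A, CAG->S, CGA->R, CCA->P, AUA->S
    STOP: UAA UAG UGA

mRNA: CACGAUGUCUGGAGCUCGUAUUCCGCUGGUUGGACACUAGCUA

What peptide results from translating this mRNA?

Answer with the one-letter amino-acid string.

start AUG at pos 4
pos 4: AUG -> G; peptide=G
pos 7: UCU -> R; peptide=GR
pos 10: GGA -> H; peptide=GRH
pos 13: GCU -> A; peptide=GRHA
pos 16: CGU -> T; peptide=GRHAT
pos 19: AUU -> L; peptide=GRHATL
pos 22: CCG -> L; peptide=GRHATLL
pos 25: CUG -> S; peptide=GRHATLLS
pos 28: GUU -> K; peptide=GRHATLLSK
pos 31: GGA -> H; peptide=GRHATLLSKH
pos 34: CAC -> A; peptide=GRHATLLSKHA
pos 37: UAG -> STOP

Answer: GRHATLLSKHA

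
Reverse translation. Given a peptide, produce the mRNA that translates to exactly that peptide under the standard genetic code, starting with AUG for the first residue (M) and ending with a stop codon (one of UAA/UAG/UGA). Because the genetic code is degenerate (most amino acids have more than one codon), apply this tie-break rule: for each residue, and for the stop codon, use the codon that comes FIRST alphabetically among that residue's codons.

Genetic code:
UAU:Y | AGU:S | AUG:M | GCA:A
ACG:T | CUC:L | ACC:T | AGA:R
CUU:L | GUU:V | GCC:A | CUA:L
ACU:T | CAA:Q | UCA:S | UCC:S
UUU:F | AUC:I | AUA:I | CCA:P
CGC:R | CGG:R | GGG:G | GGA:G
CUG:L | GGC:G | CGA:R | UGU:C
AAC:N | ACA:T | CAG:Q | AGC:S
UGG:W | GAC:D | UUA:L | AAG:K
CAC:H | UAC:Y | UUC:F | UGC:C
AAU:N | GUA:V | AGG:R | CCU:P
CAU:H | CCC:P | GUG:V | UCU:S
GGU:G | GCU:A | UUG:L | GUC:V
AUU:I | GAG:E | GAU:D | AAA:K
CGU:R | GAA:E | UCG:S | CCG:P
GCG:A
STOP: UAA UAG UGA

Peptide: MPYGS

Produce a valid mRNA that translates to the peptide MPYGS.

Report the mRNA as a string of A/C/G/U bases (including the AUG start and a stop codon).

Answer: mRNA: AUGCCAUACGGAAGCUAA

Derivation:
residue 1: M -> AUG (start codon)
residue 2: P codons sorted = CCA,CCC,CCG,CCU -> pick first = CCA
residue 3: Y codons sorted = UAC,UAU -> pick first = UAC
residue 4: G codons sorted = GGA,GGC,GGG,GGU -> pick first = GGA
residue 5: S codons sorted = AGC,AGU,UCA,UCC,UCG,UCU -> pick first = AGC
terminator: stop codons sorted = UAA,UAG,UGA -> pick first = UAA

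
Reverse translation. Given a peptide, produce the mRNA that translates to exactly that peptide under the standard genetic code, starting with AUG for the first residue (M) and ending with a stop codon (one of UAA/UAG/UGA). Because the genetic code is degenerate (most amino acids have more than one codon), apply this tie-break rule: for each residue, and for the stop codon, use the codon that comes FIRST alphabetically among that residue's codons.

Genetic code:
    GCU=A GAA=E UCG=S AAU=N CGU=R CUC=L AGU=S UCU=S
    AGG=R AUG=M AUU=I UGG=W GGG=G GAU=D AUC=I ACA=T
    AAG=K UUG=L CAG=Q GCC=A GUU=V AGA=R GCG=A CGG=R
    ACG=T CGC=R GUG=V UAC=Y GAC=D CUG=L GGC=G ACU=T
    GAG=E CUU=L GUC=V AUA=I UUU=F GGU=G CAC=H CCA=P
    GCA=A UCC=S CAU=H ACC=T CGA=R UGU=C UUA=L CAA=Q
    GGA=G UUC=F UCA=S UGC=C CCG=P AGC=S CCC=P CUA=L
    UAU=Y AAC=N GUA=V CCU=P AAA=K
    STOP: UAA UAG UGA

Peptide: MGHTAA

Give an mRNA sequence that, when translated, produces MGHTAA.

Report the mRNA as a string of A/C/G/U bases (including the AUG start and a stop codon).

Answer: mRNA: AUGGGACACACAGCAGCAUAA

Derivation:
residue 1: M -> AUG (start codon)
residue 2: G codons sorted = GGA,GGC,GGG,GGU -> pick first = GGA
residue 3: H codons sorted = CAC,CAU -> pick first = CAC
residue 4: T codons sorted = ACA,ACC,ACG,ACU -> pick first = ACA
residue 5: A codons sorted = GCA,GCC,GCG,GCU -> pick first = GCA
residue 6: A codons sorted = GCA,GCC,GCG,GCU -> pick first = GCA
terminator: stop codons sorted = UAA,UAG,UGA -> pick first = UAA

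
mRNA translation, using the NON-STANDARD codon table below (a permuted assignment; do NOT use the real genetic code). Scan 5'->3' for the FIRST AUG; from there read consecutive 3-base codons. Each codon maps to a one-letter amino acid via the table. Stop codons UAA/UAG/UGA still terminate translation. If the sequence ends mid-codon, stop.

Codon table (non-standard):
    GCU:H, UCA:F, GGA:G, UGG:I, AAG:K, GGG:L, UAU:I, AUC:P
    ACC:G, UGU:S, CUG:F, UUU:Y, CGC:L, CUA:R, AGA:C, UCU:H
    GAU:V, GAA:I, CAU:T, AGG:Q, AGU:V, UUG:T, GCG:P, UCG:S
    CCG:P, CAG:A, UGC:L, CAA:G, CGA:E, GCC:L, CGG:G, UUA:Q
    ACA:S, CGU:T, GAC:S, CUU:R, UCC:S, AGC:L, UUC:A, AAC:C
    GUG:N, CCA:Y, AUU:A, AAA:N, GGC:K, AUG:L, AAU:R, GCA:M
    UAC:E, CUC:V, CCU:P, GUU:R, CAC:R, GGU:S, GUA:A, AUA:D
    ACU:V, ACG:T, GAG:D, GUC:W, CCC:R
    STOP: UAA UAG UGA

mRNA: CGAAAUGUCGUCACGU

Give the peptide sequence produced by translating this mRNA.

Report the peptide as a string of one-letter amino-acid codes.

start AUG at pos 4
pos 4: AUG -> L; peptide=L
pos 7: UCG -> S; peptide=LS
pos 10: UCA -> F; peptide=LSF
pos 13: CGU -> T; peptide=LSFT
pos 16: only 0 nt remain (<3), stop (end of mRNA)

Answer: LSFT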